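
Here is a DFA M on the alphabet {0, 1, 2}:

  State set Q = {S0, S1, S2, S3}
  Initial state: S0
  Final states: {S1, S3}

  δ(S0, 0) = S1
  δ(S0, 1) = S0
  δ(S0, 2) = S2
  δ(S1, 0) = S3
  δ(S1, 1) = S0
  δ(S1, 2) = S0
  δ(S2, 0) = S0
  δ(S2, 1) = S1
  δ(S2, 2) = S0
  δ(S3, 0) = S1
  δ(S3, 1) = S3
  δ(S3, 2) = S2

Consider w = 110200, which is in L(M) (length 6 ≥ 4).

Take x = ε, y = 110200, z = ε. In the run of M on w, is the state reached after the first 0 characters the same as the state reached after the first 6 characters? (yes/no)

State sequence: S0 -1-> S0 -1-> S0 -0-> S1 -2-> S0 -0-> S1 -0-> S3

After x (step 0): S0. After xy (step 6): S3.
They differ (S0 ≠ S3), so y is not a cycle from the state after x; this split is not the one the pumping-lemma construction produces, and pumping y need not keep the string in L(M).

no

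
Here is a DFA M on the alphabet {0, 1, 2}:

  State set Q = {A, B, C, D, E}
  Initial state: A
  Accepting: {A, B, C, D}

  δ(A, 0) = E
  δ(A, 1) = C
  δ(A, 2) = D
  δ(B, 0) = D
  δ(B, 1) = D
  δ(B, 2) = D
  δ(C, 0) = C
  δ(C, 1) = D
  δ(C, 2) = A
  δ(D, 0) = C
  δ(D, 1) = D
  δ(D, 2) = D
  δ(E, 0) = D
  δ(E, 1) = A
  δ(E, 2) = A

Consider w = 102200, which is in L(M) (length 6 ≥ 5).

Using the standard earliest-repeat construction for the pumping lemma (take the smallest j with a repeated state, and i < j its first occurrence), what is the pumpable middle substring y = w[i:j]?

0

State sequence: A -1-> C -0-> C -2-> A -2-> D -0-> C -0-> C
First repeat at step 2: C was already visited.

So i = 1, j = 2, giving x = w[0:1] = 1, y = w[1:2] = 0, z = w[2:6] = 2200.
Check: |xy| = 2 ≤ 5 and |y| = 1 ≥ 1. Reading y takes M from C back to C, so every xyⁱz is accepted.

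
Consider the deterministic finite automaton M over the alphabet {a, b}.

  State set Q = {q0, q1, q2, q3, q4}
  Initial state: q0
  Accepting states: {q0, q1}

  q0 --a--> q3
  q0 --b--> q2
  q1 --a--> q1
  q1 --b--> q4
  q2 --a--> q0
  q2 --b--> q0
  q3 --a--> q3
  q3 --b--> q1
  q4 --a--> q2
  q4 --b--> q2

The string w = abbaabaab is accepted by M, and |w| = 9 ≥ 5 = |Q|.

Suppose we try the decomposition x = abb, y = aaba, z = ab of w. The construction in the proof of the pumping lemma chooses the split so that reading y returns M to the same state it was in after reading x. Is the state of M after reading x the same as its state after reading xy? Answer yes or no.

State sequence: q0 -a-> q3 -b-> q1 -b-> q4 -a-> q2 -a-> q0 -b-> q2 -a-> q0

After x (step 3): q4. After xy (step 7): q0.
They differ (q4 ≠ q0), so y is not a cycle from the state after x; this split is not the one the pumping-lemma construction produces, and pumping y need not keep the string in L(M).

no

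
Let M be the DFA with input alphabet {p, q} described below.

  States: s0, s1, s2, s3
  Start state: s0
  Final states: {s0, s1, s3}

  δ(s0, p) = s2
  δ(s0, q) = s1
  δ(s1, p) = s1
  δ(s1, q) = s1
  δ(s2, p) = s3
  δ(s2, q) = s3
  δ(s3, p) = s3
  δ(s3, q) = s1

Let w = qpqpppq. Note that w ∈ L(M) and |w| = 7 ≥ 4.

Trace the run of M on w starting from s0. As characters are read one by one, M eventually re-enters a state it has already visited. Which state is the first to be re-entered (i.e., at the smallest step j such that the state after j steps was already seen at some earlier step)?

State sequence: s0 -q-> s1 -p-> s1 -q-> s1 -p-> s1 -p-> s1 -p-> s1 -q-> s1
First repeat at step 2: s1 was already visited.

The earliest repeat is at step j = 2: M is in s1, which it already visited at step i = 1.
The DFA has 4 states, so the proof of the pumping lemma guarantees a repeated state among the first 4+1 visited; the segment between the two visits is the pumpable y.

s1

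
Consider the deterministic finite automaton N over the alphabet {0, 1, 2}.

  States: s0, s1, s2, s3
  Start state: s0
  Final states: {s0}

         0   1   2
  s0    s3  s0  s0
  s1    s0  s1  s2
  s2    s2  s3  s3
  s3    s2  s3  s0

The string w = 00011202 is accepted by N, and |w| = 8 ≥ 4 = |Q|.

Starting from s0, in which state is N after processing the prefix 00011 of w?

State sequence: s0 -0-> s3 -0-> s2 -0-> s2 -1-> s3 -1-> s3

After reading 5 characters, N is in state s3.

s3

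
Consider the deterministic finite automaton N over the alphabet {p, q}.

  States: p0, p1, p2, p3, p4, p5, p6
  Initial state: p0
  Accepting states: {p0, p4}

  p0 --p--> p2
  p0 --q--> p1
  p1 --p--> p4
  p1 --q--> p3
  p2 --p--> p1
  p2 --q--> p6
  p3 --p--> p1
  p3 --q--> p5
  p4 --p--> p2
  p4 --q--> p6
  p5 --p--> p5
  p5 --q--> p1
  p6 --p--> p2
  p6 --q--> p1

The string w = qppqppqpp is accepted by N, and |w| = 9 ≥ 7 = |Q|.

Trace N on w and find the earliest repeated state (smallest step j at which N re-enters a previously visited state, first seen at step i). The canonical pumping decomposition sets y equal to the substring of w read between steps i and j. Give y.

State sequence: p0 -q-> p1 -p-> p4 -p-> p2 -q-> p6 -p-> p2 -p-> p1 -q-> p3 -p-> p1 -p-> p4
First repeat at step 5: p2 was already visited.

So i = 3, j = 5, giving x = w[0:3] = qpp, y = w[3:5] = qp, z = w[5:9] = pqpp.
Check: |xy| = 5 ≤ 7 and |y| = 2 ≥ 1. Reading y takes N from p2 back to p2, so every xyⁱz is accepted.

qp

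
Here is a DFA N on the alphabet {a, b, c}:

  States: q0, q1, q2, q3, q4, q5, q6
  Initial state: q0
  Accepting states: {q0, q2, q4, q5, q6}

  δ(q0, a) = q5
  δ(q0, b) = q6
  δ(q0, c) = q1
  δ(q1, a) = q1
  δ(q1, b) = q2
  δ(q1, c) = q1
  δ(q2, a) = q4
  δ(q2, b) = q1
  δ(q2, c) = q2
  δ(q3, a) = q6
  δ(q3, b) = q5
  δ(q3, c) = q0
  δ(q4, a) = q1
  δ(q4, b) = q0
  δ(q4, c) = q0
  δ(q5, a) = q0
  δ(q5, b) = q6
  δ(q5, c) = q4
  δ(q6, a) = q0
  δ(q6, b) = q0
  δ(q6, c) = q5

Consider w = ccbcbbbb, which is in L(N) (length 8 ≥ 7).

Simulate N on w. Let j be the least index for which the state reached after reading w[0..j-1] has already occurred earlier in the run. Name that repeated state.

q1

State sequence: q0 -c-> q1 -c-> q1 -b-> q2 -c-> q2 -b-> q1 -b-> q2 -b-> q1 -b-> q2
First repeat at step 2: q1 was already visited.

The earliest repeat is at step j = 2: N is in q1, which it already visited at step i = 1.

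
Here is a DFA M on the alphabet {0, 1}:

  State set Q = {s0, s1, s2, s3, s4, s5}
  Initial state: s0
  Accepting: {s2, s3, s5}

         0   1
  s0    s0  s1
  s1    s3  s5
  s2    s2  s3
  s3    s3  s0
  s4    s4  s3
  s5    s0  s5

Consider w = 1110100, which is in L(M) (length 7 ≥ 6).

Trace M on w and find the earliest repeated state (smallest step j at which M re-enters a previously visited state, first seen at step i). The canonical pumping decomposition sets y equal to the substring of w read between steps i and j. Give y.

State sequence: s0 -1-> s1 -1-> s5 -1-> s5 -0-> s0 -1-> s1 -0-> s3 -0-> s3
First repeat at step 3: s5 was already visited.

So i = 2, j = 3, giving x = w[0:2] = 11, y = w[2:3] = 1, z = w[3:7] = 0100.
Check: |xy| = 3 ≤ 6 and |y| = 1 ≥ 1. Reading y takes M from s5 back to s5, so every xyⁱz is accepted.

1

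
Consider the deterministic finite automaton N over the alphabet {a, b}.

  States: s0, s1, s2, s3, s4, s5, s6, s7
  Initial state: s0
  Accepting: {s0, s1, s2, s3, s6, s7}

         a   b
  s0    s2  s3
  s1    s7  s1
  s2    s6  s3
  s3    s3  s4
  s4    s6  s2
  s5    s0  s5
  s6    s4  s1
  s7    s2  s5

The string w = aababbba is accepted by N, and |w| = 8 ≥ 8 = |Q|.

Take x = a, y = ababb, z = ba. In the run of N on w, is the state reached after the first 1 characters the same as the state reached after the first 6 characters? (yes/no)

no

Run of N on the first 6 characters of w = a a b a b b:
  step 0: s0  (start)
  step 1: s2  (read a: s0→s2)
  step 2: s6  (read a: s2→s6)
  step 3: s1  (read b: s6→s1)
  step 4: s7  (read a: s1→s7)
  step 5: s5  (read b: s7→s5)
  step 6: s5  (read b: s5→s5)

After x (step 1): s2. After xy (step 6): s5.
They differ (s2 ≠ s5), so y is not a cycle from the state after x; this split is not the one the pumping-lemma construction produces, and pumping y need not keep the string in L(N).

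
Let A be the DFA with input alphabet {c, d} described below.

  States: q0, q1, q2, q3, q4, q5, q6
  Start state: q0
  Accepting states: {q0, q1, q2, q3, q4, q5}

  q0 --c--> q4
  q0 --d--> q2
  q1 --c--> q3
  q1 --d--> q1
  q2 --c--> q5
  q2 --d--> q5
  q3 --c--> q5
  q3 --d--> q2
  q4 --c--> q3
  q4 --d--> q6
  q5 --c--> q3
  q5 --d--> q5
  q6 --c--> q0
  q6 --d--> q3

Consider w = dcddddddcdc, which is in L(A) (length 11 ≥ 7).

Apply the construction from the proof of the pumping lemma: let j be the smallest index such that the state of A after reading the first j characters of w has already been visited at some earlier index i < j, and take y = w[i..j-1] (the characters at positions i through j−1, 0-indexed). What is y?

Run of A on w = d c d d d d d d c d c:
  step 0: q0  (start)
  step 1: q2  (read d: q0→q2)
  step 2: q5  (read c: q2→q5)
  step 3: q5  (read d: q5→q5)   ← first repeat (q5 seen earlier)
  step 4: q5  (read d: q5→q5)
  step 5: q5  (read d: q5→q5)
  step 6: q5  (read d: q5→q5)
  step 7: q5  (read d: q5→q5)
  step 8: q5  (read d: q5→q5)
  step 9: q3  (read c: q5→q3)
  step 10: q2  (read d: q3→q2)
  step 11: q5  (read c: q2→q5)

So i = 2, j = 3, giving x = w[0:2] = dc, y = w[2:3] = d, z = w[3:11] = dddddcdc.
Check: |xy| = 3 ≤ 7 and |y| = 1 ≥ 1. Reading y takes A from q5 back to q5, so every xyⁱz is accepted.

d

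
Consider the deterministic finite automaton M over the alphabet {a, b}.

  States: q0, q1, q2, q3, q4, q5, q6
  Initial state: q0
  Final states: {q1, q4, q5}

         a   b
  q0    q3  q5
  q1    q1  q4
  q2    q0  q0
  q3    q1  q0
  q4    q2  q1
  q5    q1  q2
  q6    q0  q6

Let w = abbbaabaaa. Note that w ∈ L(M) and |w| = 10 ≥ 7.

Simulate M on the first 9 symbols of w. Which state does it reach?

q1

State sequence: q0 -a-> q3 -b-> q0 -b-> q5 -b-> q2 -a-> q0 -a-> q3 -b-> q0 -a-> q3 -a-> q1

After reading 9 characters, M is in state q1.
(This kind of state-tracing is the core of the pumping-lemma construction: with 7 states, pigeonhole forces a repeat within the first 7 steps.)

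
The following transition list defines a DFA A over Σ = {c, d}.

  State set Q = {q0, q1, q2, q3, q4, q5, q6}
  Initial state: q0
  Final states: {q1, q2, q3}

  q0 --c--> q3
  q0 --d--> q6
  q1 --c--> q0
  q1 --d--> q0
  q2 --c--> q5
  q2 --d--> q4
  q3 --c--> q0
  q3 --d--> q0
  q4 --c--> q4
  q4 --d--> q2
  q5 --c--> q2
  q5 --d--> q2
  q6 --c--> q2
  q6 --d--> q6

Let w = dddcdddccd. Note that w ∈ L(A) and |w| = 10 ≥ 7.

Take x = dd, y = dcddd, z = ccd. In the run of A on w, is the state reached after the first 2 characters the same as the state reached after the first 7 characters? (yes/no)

Run of A on the first 7 characters of w = d d d c d d d:
  step 0: q0  (start)
  step 1: q6  (read d: q0→q6)
  step 2: q6  (read d: q6→q6)
  step 3: q6  (read d: q6→q6)
  step 4: q2  (read c: q6→q2)
  step 5: q4  (read d: q2→q4)
  step 6: q2  (read d: q4→q2)
  step 7: q4  (read d: q2→q4)

After x (step 2): q6. After xy (step 7): q4.
They differ (q6 ≠ q4), so y is not a cycle from the state after x; this split is not the one the pumping-lemma construction produces, and pumping y need not keep the string in L(A).

no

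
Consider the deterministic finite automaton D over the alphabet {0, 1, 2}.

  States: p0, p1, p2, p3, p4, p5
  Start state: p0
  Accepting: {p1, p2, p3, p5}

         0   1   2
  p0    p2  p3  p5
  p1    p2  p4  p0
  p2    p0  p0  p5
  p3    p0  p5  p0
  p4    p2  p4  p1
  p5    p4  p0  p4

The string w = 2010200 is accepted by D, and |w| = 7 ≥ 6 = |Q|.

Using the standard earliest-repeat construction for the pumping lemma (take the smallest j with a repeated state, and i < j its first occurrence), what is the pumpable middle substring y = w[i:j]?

1

State sequence: p0 -2-> p5 -0-> p4 -1-> p4 -0-> p2 -2-> p5 -0-> p4 -0-> p2
First repeat at step 3: p4 was already visited.

So i = 2, j = 3, giving x = w[0:2] = 20, y = w[2:3] = 1, z = w[3:7] = 0200.
Check: |xy| = 3 ≤ 6 and |y| = 1 ≥ 1. Reading y takes D from p4 back to p4, so every xyⁱz is accepted.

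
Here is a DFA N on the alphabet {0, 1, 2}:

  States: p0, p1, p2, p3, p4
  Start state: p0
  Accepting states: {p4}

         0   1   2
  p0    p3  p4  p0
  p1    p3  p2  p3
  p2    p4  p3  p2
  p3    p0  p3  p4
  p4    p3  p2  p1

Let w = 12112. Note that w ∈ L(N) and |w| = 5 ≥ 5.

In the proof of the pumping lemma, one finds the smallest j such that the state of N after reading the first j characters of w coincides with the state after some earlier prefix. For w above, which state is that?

State sequence: p0 -1-> p4 -2-> p1 -1-> p2 -1-> p3 -2-> p4
First repeat at step 5: p4 was already visited.

The earliest repeat is at step j = 5: N is in p4, which it already visited at step i = 1.
Pumping length from the standard proof: p = 5 (the number of states). The repeated state found above gives |xy| = j ≤ 5 and |y| = j − i ≥ 1.

p4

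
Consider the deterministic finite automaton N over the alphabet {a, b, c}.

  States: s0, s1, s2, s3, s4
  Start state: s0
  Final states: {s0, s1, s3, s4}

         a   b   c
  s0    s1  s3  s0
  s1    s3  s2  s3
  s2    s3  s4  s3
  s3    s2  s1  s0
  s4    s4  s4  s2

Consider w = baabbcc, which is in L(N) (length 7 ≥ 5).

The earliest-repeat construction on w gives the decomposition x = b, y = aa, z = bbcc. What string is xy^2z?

baaaabbcc

xy^2z = b·aa·aa·bbcc = baaaabbcc.
Reading y = aa takes N from s3 back to s3, so after x·y·y the machine is still in s3, and z then leads to the accepting state s0. Hence baaaabbcc ∈ L(N).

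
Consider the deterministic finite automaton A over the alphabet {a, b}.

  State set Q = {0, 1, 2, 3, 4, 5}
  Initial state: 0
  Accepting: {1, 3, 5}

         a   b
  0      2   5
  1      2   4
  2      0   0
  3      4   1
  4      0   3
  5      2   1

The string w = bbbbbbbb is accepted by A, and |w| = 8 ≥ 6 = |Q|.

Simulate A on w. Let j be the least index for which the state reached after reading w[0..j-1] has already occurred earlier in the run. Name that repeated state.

1

Run of A on w = b b b b b b b b:
  step 0: 0  (start)
  step 1: 5  (read b: 0→5)
  step 2: 1  (read b: 5→1)
  step 3: 4  (read b: 1→4)
  step 4: 3  (read b: 4→3)
  step 5: 1  (read b: 3→1)   ← first repeat (1 seen earlier)
  step 6: 4  (read b: 1→4)
  step 7: 3  (read b: 4→3)
  step 8: 1  (read b: 3→1)

The earliest repeat is at step j = 5: A is in 1, which it already visited at step i = 2.
Pumping length from the standard proof: p = 6 (the number of states). The repeated state found above gives |xy| = j ≤ 6 and |y| = j − i ≥ 1.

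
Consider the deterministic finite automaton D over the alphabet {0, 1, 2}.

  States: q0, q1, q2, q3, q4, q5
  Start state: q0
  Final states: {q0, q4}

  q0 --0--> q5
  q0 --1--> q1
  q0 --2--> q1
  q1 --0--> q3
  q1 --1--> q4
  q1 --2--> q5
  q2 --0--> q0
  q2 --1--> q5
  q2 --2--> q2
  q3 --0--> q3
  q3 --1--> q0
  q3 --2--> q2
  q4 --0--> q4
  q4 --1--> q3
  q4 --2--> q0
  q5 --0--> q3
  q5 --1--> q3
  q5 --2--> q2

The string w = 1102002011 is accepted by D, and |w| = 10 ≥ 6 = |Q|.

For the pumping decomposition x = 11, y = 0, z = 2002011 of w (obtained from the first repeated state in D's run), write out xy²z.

11002002011

xy^2z = 11·0·0·2002011 = 11002002011.
Reading y = 0 takes D from q4 back to q4, so after x·y·y the machine is still in q4, and z then leads to the accepting state q4. Hence 11002002011 ∈ L(D).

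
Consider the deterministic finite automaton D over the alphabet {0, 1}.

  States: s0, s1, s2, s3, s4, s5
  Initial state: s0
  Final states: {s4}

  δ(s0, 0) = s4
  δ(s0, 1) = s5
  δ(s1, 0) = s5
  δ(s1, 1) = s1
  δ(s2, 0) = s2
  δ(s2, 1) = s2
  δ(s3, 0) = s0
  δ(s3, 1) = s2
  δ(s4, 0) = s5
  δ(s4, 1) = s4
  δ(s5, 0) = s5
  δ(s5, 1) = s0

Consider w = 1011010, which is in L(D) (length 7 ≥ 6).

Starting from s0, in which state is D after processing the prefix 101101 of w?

s0

State sequence: s0 -1-> s5 -0-> s5 -1-> s0 -1-> s5 -0-> s5 -1-> s0

After reading 6 characters, D is in state s0.
(This kind of state-tracing is the core of the pumping-lemma construction: with 6 states, pigeonhole forces a repeat within the first 6 steps.)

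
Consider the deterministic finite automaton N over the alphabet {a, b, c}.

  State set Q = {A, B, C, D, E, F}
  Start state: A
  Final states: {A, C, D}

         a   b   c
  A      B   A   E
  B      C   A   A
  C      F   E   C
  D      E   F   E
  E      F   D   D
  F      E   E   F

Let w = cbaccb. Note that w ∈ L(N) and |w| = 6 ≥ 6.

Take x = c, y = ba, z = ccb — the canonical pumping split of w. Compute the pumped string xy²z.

xy^2z = c·ba·ba·ccb = cbabaccb.
Reading y = ba takes N from E back to E, so after x·y·y the machine is still in E, and z then leads to the accepting state D. Hence cbabaccb ∈ L(N).

cbabaccb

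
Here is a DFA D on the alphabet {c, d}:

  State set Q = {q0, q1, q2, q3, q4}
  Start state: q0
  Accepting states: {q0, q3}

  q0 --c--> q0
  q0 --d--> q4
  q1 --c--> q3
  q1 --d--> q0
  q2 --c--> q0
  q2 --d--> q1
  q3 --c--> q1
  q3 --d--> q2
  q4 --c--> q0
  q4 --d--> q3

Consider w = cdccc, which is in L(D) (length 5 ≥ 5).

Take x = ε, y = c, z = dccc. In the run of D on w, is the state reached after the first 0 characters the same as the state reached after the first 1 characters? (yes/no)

yes

State sequence: q0 -c-> q0

After x (step 0): q0. After xy (step 1): q0.
They match, so y = c drives D around a cycle from q0 back to itself; pumping y any number of times keeps D in q0 before reading z, and xyⁱz ∈ L(D) for every i ≥ 0.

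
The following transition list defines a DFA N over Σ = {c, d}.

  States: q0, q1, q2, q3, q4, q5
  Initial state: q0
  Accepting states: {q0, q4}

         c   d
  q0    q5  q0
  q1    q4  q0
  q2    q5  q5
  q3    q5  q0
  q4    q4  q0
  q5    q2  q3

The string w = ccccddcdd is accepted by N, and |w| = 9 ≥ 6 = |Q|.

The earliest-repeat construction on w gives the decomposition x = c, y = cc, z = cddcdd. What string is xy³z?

xy^3z = c·cc·cc·cc·cddcdd = ccccccccddcdd.
Reading y = cc takes N from q5 back to q5, so after x·y·y·y the machine is still in q5, and z then leads to the accepting state q0. Hence ccccccccddcdd ∈ L(N).

ccccccccddcdd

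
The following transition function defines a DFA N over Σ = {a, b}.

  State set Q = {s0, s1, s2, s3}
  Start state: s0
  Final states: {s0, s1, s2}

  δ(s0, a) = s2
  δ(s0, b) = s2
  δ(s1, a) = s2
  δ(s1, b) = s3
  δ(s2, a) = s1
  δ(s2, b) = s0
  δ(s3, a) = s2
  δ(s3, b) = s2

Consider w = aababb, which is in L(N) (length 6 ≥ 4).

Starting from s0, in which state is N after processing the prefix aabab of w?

s0

Run of N on the first 5 characters of w = a a b a b:
  step 0: s0  (start)
  step 1: s2  (read a: s0→s2)
  step 2: s1  (read a: s2→s1)
  step 3: s3  (read b: s1→s3)
  step 4: s2  (read a: s3→s2)
  step 5: s0  (read b: s2→s0)

After reading 5 characters, N is in state s0.
(This kind of state-tracing is the core of the pumping-lemma construction: with 4 states, pigeonhole forces a repeat within the first 4 steps.)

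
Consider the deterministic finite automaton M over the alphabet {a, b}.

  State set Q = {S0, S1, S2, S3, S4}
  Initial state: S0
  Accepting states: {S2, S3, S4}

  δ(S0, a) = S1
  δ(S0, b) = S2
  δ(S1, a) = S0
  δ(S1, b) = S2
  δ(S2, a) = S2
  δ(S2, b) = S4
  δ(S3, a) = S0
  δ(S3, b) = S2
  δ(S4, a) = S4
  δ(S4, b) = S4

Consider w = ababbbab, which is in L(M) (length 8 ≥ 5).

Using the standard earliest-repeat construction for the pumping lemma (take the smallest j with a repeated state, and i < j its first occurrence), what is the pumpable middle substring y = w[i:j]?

State sequence: S0 -a-> S1 -b-> S2 -a-> S2 -b-> S4 -b-> S4 -b-> S4 -a-> S4 -b-> S4
First repeat at step 3: S2 was already visited.

So i = 2, j = 3, giving x = w[0:2] = ab, y = w[2:3] = a, z = w[3:8] = bbbab.
Check: |xy| = 3 ≤ 5 and |y| = 1 ≥ 1. Reading y takes M from S2 back to S2, so every xyⁱz is accepted.

a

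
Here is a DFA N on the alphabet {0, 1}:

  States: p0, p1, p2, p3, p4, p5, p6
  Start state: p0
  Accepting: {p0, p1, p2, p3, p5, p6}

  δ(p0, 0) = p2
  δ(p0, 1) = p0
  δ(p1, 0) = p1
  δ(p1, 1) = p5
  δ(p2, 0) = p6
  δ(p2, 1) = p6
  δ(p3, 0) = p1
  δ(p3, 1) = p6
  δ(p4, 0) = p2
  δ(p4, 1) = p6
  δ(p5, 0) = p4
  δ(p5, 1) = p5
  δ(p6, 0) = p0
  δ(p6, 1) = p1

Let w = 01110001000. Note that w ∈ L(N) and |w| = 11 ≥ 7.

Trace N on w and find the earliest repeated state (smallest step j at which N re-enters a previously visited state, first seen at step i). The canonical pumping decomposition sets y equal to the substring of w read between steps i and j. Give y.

11100

State sequence: p0 -0-> p2 -1-> p6 -1-> p1 -1-> p5 -0-> p4 -0-> p2 -0-> p6 -1-> p1 -0-> p1 -0-> p1 -0-> p1
First repeat at step 6: p2 was already visited.

So i = 1, j = 6, giving x = w[0:1] = 0, y = w[1:6] = 11100, z = w[6:11] = 01000.
Check: |xy| = 6 ≤ 7 and |y| = 5 ≥ 1. Reading y takes N from p2 back to p2, so every xyⁱz is accepted.
With |Q| = 7, pigeonhole forces a state repeat no later than step 7; the substring read between the first and second visits to that state can be pumped.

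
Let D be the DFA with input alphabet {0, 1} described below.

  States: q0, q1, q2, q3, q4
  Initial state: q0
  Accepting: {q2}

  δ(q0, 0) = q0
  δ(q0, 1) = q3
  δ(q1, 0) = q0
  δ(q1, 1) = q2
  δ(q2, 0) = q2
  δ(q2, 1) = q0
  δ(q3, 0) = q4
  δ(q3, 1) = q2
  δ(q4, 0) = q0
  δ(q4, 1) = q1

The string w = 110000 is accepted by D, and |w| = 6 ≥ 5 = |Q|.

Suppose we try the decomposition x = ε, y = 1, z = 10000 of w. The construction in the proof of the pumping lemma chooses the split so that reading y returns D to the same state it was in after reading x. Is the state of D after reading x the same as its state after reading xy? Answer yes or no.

no

Run of D on the first 1 characters of w = 1:
  step 0: q0  (start)
  step 1: q3  (read 1: q0→q3)

After x (step 0): q0. After xy (step 1): q3.
They differ (q0 ≠ q3), so y is not a cycle from the state after x; this split is not the one the pumping-lemma construction produces, and pumping y need not keep the string in L(D).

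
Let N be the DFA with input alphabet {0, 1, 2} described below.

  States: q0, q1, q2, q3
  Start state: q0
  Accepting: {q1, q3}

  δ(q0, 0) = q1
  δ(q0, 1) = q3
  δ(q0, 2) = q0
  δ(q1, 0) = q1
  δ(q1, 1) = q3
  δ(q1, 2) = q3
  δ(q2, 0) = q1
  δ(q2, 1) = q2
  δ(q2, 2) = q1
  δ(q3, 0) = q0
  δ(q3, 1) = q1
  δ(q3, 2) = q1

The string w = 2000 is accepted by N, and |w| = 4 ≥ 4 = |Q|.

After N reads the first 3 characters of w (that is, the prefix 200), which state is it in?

q1

Run of N on the first 3 characters of w = 2 0 0:
  step 0: q0  (start)
  step 1: q0  (read 2: q0→q0)
  step 2: q1  (read 0: q0→q1)
  step 3: q1  (read 0: q1→q1)

After reading 3 characters, N is in state q1.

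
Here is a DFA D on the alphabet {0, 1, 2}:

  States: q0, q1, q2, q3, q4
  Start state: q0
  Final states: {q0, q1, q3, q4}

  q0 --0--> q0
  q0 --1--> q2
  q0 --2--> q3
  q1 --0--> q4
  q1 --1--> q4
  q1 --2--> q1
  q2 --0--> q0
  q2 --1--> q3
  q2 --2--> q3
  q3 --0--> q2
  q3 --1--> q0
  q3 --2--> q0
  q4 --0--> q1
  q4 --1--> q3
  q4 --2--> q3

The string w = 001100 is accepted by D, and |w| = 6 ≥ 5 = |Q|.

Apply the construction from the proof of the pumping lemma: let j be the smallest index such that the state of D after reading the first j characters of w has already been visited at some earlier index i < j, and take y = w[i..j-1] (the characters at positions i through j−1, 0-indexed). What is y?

0

Run of D on w = 0 0 1 1 0 0:
  step 0: q0  (start)
  step 1: q0  (read 0: q0→q0)   ← first repeat (q0 seen earlier)
  step 2: q0  (read 0: q0→q0)
  step 3: q2  (read 1: q0→q2)
  step 4: q3  (read 1: q2→q3)
  step 5: q2  (read 0: q3→q2)
  step 6: q0  (read 0: q2→q0)

So i = 0, j = 1, giving x = w[0:0] = ε, y = w[0:1] = 0, z = w[1:6] = 01100.
Check: |xy| = 1 ≤ 5 and |y| = 1 ≥ 1. Reading y takes D from q0 back to q0, so every xyⁱz is accepted.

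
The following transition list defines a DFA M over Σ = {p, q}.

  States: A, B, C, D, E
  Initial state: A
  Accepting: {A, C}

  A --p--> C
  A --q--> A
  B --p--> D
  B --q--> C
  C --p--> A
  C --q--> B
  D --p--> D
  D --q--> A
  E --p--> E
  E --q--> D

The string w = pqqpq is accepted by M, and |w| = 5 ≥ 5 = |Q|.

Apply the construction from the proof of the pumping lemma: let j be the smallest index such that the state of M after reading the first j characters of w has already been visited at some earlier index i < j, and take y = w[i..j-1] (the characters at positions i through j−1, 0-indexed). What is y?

qq

Run of M on w = p q q p q:
  step 0: A  (start)
  step 1: C  (read p: A→C)
  step 2: B  (read q: C→B)
  step 3: C  (read q: B→C)   ← first repeat (C seen earlier)
  step 4: A  (read p: C→A)
  step 5: A  (read q: A→A)

So i = 1, j = 3, giving x = w[0:1] = p, y = w[1:3] = qq, z = w[3:5] = pq.
Check: |xy| = 3 ≤ 5 and |y| = 2 ≥ 1. Reading y takes M from C back to C, so every xyⁱz is accepted.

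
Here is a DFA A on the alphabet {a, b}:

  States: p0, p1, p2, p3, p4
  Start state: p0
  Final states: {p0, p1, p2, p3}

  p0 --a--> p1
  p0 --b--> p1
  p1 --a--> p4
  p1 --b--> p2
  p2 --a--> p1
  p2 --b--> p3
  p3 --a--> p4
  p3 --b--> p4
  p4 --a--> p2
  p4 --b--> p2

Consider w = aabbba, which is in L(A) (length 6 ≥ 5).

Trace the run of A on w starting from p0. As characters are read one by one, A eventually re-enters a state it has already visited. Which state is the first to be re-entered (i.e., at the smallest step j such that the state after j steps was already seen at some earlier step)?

p4

State sequence: p0 -a-> p1 -a-> p4 -b-> p2 -b-> p3 -b-> p4 -a-> p2
First repeat at step 5: p4 was already visited.

The earliest repeat is at step j = 5: A is in p4, which it already visited at step i = 2.
Pumping length from the standard proof: p = 5 (the number of states). The repeated state found above gives |xy| = j ≤ 5 and |y| = j − i ≥ 1.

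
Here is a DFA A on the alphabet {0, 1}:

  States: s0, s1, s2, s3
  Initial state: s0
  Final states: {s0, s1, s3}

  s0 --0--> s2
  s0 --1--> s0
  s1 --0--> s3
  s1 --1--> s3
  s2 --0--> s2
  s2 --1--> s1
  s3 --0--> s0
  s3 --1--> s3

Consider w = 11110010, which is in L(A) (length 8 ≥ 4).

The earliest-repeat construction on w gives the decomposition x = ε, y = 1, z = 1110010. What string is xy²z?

111110010

xy^2z = ε·1·1·1110010 = 111110010.
Reading y = 1 takes A from s0 back to s0, so after x·y·y the machine is still in s0, and z then leads to the accepting state s3. Hence 111110010 ∈ L(A).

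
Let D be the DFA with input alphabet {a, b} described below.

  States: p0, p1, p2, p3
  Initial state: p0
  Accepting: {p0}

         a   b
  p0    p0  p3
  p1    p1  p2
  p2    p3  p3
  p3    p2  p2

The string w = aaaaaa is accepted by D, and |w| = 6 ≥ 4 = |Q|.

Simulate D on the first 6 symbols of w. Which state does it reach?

Run of D on the first 6 characters of w = a a a a a a:
  step 0: p0  (start)
  step 1: p0  (read a: p0→p0)
  step 2: p0  (read a: p0→p0)
  step 3: p0  (read a: p0→p0)
  step 4: p0  (read a: p0→p0)
  step 5: p0  (read a: p0→p0)
  step 6: p0  (read a: p0→p0)

After reading 6 characters, D is in state p0.

p0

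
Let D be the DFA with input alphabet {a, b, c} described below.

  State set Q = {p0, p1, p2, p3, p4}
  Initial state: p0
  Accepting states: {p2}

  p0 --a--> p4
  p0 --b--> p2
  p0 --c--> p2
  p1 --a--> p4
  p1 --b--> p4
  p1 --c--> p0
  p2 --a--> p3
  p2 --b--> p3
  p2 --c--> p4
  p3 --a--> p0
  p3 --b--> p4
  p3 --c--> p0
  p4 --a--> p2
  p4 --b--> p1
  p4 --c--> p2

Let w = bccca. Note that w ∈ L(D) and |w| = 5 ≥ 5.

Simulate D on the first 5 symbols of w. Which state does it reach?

p2

Run of D on the first 5 characters of w = b c c c a:
  step 0: p0  (start)
  step 1: p2  (read b: p0→p2)
  step 2: p4  (read c: p2→p4)
  step 3: p2  (read c: p4→p2)
  step 4: p4  (read c: p2→p4)
  step 5: p2  (read a: p4→p2)

After reading 5 characters, D is in state p2.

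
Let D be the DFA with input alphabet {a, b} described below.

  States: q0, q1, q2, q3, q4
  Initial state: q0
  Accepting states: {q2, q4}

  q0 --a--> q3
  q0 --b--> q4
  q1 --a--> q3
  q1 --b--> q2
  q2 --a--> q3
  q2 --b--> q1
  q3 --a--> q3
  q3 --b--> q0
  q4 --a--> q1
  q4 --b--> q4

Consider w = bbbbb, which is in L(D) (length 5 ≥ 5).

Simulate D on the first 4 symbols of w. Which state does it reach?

State sequence: q0 -b-> q4 -b-> q4 -b-> q4 -b-> q4

After reading 4 characters, D is in state q4.

q4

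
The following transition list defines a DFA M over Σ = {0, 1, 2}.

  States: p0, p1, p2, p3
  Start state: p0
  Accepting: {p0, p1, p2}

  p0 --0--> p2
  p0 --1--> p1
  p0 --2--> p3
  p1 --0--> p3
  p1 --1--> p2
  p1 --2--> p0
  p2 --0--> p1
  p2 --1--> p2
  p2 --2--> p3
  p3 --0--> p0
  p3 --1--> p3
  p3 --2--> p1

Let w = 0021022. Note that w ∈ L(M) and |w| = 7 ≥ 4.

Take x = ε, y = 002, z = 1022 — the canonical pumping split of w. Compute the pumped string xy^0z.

1022

xy⁰z = xz = ε·1022 = 1022.
Reading y = 002 takes M from p0 back to p0, so after x the machine is still in p0, and z then leads to the accepting state p0. Hence 1022 ∈ L(M).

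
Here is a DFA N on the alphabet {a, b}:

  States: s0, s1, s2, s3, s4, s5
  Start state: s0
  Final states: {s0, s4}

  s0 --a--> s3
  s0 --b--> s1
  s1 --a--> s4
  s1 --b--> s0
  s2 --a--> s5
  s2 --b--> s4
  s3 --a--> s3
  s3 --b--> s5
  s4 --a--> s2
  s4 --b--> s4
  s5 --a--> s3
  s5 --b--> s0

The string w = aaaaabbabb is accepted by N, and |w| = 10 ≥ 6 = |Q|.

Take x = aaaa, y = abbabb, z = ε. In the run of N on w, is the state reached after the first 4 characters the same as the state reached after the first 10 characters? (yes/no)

no

State sequence: s0 -a-> s3 -a-> s3 -a-> s3 -a-> s3 -a-> s3 -b-> s5 -b-> s0 -a-> s3 -b-> s5 -b-> s0

After x (step 4): s3. After xy (step 10): s0.
They differ (s3 ≠ s0), so y is not a cycle from the state after x; this split is not the one the pumping-lemma construction produces, and pumping y need not keep the string in L(N).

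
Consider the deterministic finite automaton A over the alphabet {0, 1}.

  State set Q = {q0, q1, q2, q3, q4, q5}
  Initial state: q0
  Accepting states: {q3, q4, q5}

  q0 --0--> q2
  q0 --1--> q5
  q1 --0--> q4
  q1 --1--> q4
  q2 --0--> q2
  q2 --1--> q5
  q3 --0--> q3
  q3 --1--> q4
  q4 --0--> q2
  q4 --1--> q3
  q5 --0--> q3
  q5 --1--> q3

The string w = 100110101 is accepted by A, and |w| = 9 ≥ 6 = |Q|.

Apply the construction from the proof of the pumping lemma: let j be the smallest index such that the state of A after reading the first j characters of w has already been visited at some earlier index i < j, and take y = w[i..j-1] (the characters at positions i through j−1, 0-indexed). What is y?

0

Run of A on w = 1 0 0 1 1 0 1 0 1:
  step 0: q0  (start)
  step 1: q5  (read 1: q0→q5)
  step 2: q3  (read 0: q5→q3)
  step 3: q3  (read 0: q3→q3)   ← first repeat (q3 seen earlier)
  step 4: q4  (read 1: q3→q4)
  step 5: q3  (read 1: q4→q3)
  step 6: q3  (read 0: q3→q3)
  step 7: q4  (read 1: q3→q4)
  step 8: q2  (read 0: q4→q2)
  step 9: q5  (read 1: q2→q5)

So i = 2, j = 3, giving x = w[0:2] = 10, y = w[2:3] = 0, z = w[3:9] = 110101.
Check: |xy| = 3 ≤ 6 and |y| = 1 ≥ 1. Reading y takes A from q3 back to q3, so every xyⁱz is accepted.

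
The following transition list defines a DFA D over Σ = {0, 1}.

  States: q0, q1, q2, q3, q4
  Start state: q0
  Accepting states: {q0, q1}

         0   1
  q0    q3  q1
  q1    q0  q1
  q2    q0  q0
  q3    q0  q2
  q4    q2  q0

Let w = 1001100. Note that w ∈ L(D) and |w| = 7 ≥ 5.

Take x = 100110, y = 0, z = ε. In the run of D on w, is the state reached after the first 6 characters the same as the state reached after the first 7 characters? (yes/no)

Run of D on the first 7 characters of w = 1 0 0 1 1 0 0:
  step 0: q0  (start)
  step 1: q1  (read 1: q0→q1)
  step 2: q0  (read 0: q1→q0)
  step 3: q3  (read 0: q0→q3)
  step 4: q2  (read 1: q3→q2)
  step 5: q0  (read 1: q2→q0)
  step 6: q3  (read 0: q0→q3)
  step 7: q0  (read 0: q3→q0)

After x (step 6): q3. After xy (step 7): q0.
They differ (q3 ≠ q0), so y is not a cycle from the state after x; this split is not the one the pumping-lemma construction produces, and pumping y need not keep the string in L(D).

no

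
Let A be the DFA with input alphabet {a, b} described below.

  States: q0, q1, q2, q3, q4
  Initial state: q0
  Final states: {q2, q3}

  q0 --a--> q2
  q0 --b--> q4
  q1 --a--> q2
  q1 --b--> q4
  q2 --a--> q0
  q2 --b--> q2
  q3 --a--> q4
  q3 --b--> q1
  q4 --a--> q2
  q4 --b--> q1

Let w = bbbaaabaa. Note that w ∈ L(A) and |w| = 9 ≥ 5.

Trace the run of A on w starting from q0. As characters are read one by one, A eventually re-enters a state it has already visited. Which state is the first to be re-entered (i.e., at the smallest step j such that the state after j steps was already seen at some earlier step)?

q4

Run of A on w = b b b a a a b a a:
  step 0: q0  (start)
  step 1: q4  (read b: q0→q4)
  step 2: q1  (read b: q4→q1)
  step 3: q4  (read b: q1→q4)   ← first repeat (q4 seen earlier)
  step 4: q2  (read a: q4→q2)
  step 5: q0  (read a: q2→q0)
  step 6: q2  (read a: q0→q2)
  step 7: q2  (read b: q2→q2)
  step 8: q0  (read a: q2→q0)
  step 9: q2  (read a: q0→q2)

The earliest repeat is at step j = 3: A is in q4, which it already visited at step i = 1.
Pumping length from the standard proof: p = 5 (the number of states). The repeated state found above gives |xy| = j ≤ 5 and |y| = j − i ≥ 1.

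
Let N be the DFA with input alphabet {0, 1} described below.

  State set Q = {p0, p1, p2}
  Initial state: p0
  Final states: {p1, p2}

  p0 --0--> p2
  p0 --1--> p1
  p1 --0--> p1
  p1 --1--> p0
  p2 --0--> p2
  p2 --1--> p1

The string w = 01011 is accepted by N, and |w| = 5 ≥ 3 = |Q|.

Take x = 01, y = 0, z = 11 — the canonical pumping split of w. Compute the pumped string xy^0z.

0111

xy⁰z = xz = 01·11 = 0111.
Reading y = 0 takes N from p1 back to p1, so after x the machine is still in p1, and z then leads to the accepting state p1. Hence 0111 ∈ L(N).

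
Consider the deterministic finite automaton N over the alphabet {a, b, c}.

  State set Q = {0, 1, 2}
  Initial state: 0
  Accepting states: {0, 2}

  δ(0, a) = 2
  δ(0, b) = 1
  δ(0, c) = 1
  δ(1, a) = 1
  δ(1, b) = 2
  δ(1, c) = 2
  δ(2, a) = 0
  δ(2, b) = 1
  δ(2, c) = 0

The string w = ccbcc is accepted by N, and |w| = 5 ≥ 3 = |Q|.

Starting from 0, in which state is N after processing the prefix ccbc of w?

2

Run of N on the first 4 characters of w = c c b c:
  step 0: 0  (start)
  step 1: 1  (read c: 0→1)
  step 2: 2  (read c: 1→2)
  step 3: 1  (read b: 2→1)
  step 4: 2  (read c: 1→2)

After reading 4 characters, N is in state 2.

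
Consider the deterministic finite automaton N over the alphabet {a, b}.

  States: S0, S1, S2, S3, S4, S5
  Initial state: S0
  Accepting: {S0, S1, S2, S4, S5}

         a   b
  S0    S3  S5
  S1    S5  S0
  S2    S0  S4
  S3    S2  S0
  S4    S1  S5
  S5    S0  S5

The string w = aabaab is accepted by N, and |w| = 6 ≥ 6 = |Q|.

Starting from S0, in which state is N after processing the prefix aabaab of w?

S5

State sequence: S0 -a-> S3 -a-> S2 -b-> S4 -a-> S1 -a-> S5 -b-> S5

After reading 6 characters, N is in state S5.
(This kind of state-tracing is the core of the pumping-lemma construction: with 6 states, pigeonhole forces a repeat within the first 6 steps.)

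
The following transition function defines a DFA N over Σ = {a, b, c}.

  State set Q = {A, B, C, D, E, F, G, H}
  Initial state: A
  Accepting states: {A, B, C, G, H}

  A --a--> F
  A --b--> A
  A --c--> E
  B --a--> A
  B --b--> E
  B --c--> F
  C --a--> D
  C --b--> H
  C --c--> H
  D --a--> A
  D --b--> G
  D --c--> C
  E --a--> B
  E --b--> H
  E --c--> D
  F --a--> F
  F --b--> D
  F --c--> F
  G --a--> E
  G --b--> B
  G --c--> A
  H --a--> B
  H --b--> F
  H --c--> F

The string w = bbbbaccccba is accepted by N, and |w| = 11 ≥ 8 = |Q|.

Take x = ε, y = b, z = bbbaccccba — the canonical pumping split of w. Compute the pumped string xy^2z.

xy^2z = ε·b·b·bbbaccccba = bbbbbaccccba.
Reading y = b takes N from A back to A, so after x·y·y the machine is still in A, and z then leads to the accepting state A. Hence bbbbbaccccba ∈ L(N).

bbbbbaccccba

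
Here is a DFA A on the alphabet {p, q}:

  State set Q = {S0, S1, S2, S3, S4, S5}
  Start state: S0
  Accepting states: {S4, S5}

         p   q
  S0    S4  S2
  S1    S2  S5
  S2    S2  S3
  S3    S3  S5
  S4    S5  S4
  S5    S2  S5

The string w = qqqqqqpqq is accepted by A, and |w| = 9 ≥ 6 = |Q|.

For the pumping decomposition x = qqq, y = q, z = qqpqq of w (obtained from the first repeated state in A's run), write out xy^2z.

qqqqqqqpqq

xy^2z = qqq·q·q·qqpqq = qqqqqqqpqq.
Reading y = q takes A from S5 back to S5, so after x·y·y the machine is still in S5, and z then leads to the accepting state S5. Hence qqqqqqqpqq ∈ L(A).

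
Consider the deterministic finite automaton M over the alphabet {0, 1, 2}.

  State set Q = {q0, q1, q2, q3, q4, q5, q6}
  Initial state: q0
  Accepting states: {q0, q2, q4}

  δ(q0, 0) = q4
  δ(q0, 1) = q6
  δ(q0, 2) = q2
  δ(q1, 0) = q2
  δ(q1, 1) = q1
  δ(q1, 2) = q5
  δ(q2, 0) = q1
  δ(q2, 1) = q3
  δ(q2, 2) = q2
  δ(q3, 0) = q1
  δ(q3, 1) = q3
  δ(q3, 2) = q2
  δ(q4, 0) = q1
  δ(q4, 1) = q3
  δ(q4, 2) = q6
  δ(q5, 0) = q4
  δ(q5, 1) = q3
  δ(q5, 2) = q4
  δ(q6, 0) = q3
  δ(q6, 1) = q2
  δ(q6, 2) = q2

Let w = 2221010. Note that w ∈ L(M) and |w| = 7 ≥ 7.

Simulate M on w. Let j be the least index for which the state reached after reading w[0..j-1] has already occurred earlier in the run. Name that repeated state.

q2

State sequence: q0 -2-> q2 -2-> q2 -2-> q2 -1-> q3 -0-> q1 -1-> q1 -0-> q2
First repeat at step 2: q2 was already visited.

The earliest repeat is at step j = 2: M is in q2, which it already visited at step i = 1.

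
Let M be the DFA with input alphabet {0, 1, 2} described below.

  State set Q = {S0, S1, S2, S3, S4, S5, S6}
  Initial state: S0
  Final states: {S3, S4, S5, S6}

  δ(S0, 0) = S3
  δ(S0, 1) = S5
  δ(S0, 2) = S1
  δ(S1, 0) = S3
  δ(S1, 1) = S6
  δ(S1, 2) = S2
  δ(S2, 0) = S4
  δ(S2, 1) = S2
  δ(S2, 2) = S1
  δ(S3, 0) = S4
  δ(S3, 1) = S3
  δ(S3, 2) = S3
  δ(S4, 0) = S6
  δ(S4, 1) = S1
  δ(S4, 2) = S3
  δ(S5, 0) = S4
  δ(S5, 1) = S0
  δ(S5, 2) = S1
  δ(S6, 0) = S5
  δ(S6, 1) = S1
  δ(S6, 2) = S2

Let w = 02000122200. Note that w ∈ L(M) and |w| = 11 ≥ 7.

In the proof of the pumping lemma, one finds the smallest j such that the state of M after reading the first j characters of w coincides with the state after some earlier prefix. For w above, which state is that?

Run of M on w = 0 2 0 0 0 1 2 2 2 0 0:
  step 0: S0  (start)
  step 1: S3  (read 0: S0→S3)
  step 2: S3  (read 2: S3→S3)   ← first repeat (S3 seen earlier)
  step 3: S4  (read 0: S3→S4)
  step 4: S6  (read 0: S4→S6)
  step 5: S5  (read 0: S6→S5)
  step 6: S0  (read 1: S5→S0)
  step 7: S1  (read 2: S0→S1)
  step 8: S2  (read 2: S1→S2)
  step 9: S1  (read 2: S2→S1)
  step 10: S3  (read 0: S1→S3)
  step 11: S4  (read 0: S3→S4)

The earliest repeat is at step j = 2: M is in S3, which it already visited at step i = 1.

S3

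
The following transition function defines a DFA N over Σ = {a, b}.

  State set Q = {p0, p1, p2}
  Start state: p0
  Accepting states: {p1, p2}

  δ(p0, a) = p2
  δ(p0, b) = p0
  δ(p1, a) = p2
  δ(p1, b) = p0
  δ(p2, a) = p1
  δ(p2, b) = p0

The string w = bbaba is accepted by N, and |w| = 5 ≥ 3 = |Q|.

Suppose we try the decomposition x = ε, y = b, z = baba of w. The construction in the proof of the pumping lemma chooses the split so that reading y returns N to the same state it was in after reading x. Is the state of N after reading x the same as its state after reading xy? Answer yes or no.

Run of N on the first 1 characters of w = b:
  step 0: p0  (start)
  step 1: p0  (read b: p0→p0)

After x (step 0): p0. After xy (step 1): p0.
They match, so y = b drives N around a cycle from p0 back to itself; pumping y any number of times keeps N in p0 before reading z, and xyⁱz ∈ L(N) for every i ≥ 0.

yes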